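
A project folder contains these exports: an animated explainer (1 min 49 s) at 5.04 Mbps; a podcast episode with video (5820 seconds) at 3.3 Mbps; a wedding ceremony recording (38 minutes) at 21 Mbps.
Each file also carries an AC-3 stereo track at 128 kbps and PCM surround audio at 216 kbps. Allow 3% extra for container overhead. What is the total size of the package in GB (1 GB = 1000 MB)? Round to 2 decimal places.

Audio total: 128 + 216 = 344 kbps = 0.344 Mbps.
animated explainer: 5.384 Mbps × 109 s × 1.03 = 604.5 Mb
podcast episode with video: 3.644 Mbps × 5820 s × 1.03 = 21844.3 Mb
wedding ceremony recording: 21.344 Mbps × 2280 s × 1.03 = 50124.2 Mb
Total: 72573.0 Mb = 9071.6 MB.
= 9.072 GB.

9.07 GB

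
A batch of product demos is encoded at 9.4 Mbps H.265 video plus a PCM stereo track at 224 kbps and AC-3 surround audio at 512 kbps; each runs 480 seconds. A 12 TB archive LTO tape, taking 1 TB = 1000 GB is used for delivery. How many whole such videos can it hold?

Audio total: 224 + 512 = 736 kbps = 0.736 Mbps.
Total bitrate: 10.136 Mbps.
Per item: 10.136 Mbps × 480 s = 4,865 Mb = 608.2 MB.
Capacity: 12 TB = 96,000,000 Mb; 19731.65 items → 19731 complete.

19731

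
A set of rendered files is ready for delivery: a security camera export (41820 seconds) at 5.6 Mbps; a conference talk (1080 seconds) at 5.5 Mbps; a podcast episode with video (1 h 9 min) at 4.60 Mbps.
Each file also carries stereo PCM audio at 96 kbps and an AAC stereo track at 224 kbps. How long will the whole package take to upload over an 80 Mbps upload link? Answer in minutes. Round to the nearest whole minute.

57 minutes

Audio total: 96 + 224 = 320 kbps = 0.320 Mbps.
security camera export: 5.920 Mbps × 41820 s = 247574.4 Mb
conference talk: 5.820 Mbps × 1080 s = 6285.6 Mb
podcast episode with video: 4.920 Mbps × 4140 s = 20368.8 Mb
Total: 274228.8 Mb = 34278.6 MB.
At 80 Mbps: 274228.8 / 80 = 3428 s ≈ 57.1 minutes.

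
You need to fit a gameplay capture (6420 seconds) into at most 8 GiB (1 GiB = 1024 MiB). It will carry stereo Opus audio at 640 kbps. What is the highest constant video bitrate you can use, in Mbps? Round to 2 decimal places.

10.06 Mbps

Budget: 8 GiB = 68719.5 Mb.
Total bitrate budget: 68719.5 Mb / 6420 s = 10.704 Mbps.
Audio: 640 kbps = 0.640 Mbps.
Video: 10.704 − 0.640 = 10.064 Mbps.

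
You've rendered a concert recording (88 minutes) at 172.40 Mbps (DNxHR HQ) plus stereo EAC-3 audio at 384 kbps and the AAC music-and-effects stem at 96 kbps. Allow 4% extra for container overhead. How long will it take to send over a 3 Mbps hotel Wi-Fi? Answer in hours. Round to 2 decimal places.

88 min = 5280 s
Audio total: 384 + 96 = 480 kbps = 0.480 Mbps.
Total bitrate: 172.880 Mbps.
File: 172.880 Mbps × 5280 s = 912806.4 Mb.
With 4% container overhead: ×1.04. → 949318.7 Mb.
At 3 Mbps: 949318.7 / 3 = 316439.6 s ≈ 87.9 hours.

87.90 hours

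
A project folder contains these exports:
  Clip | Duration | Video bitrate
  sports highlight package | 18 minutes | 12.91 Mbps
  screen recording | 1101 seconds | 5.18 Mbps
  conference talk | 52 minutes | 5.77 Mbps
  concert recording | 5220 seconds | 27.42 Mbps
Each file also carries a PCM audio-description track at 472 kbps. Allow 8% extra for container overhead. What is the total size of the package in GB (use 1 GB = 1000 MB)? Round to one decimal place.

Audio: 472 kbps = 0.472 Mbps.
sports highlight package: 13.382 Mbps × 1080 s × 1.08 = 15608.8 Mb
screen recording: 5.652 Mbps × 1101 s × 1.08 = 6720.7 Mb
conference talk: 6.242 Mbps × 3120 s × 1.08 = 21033.0 Mb
concert recording: 27.892 Mbps × 5220 s × 1.08 = 157243.9 Mb
Total: 200606.4 Mb = 25075.8 MB.
= 25.08 GB.

25.1 GB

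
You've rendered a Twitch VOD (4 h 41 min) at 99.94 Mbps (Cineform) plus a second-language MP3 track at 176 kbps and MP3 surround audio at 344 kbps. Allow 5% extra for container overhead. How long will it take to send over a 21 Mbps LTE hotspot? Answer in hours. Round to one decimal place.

23.5 hours

4 h 41 min = 281 min = 16860 s
Audio total: 176 + 344 = 520 kbps = 0.520 Mbps.
Total bitrate: 100.460 Mbps.
File: 100.460 Mbps × 16860 s = 1693755.6 Mb.
With 5% container overhead: ×1.05. → 1778443.4 Mb.
At 21 Mbps: 1778443.4 / 21 = 84687.8 s ≈ 23.5 hours.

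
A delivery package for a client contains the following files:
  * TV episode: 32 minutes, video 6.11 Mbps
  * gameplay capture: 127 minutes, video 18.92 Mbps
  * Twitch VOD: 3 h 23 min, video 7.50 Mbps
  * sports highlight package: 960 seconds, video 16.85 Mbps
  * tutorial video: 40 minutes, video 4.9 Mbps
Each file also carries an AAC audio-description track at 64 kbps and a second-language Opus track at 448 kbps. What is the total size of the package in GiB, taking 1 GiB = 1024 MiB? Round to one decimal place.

33.5 GiB

Audio total: 64 + 448 = 512 kbps = 0.512 Mbps.
TV episode: 6.622 Mbps × 1920 s = 12714.2 Mb
gameplay capture: 19.432 Mbps × 7620 s = 148071.8 Mb
Twitch VOD: 8.012 Mbps × 12180 s = 97586.2 Mb
sports highlight package: 17.362 Mbps × 960 s = 16667.5 Mb
tutorial video: 5.412 Mbps × 2400 s = 12988.8 Mb
Total: 288028.6 Mb = 36003.6 MB.
= 33.53 GiB.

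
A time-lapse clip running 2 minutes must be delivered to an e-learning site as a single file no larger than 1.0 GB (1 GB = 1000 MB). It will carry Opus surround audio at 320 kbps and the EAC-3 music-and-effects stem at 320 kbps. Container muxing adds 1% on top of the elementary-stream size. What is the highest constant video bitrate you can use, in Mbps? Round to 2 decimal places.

Budget: 1.0 GB = 8000.0 Mb.
Stream payload after overhead: 8000.0 / 1.01 = 7920.8 Mb.
2 min = 120 s
Total bitrate budget: 7920.8 Mb / 120 s = 66.007 Mbps.
Audio total: 320 + 320 = 640 kbps = 0.640 Mbps.
Video: 66.007 − 0.640 = 65.367 Mbps.

65.37 Mbps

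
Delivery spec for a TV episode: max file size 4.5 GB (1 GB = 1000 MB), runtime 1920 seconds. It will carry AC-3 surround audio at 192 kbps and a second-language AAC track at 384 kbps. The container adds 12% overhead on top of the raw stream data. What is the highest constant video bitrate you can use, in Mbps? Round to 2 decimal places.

16.17 Mbps

Budget: 4.5 GB = 36000.0 Mb.
Stream payload after overhead: 36000.0 / 1.12 = 32142.9 Mb.
Total bitrate budget: 32142.9 Mb / 1920 s = 16.741 Mbps.
Audio total: 192 + 384 = 576 kbps = 0.576 Mbps.
Video: 16.741 − 0.576 = 16.165 Mbps.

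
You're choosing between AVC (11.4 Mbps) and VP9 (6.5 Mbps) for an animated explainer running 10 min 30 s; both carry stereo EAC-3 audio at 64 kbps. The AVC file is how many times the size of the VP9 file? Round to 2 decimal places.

1.75

10 min 30 s = 630 s
Audio: 64 kbps = 0.064 Mbps.
AVC: 11.464 Mbps × 630 s = 7222.3 Mb = 0.903 GB.
VP9: 6.564 Mbps × 630 s = 4135.3 Mb = 0.517 GB.
Ratio: 0.903 / 0.517 = 1.746.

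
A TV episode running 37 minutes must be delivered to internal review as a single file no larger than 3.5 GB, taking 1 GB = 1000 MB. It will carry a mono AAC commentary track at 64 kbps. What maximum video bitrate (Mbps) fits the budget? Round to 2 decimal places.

Budget: 3.5 GB = 28000.0 Mb.
37 min = 2220 s
Total bitrate budget: 28000.0 Mb / 2220 s = 12.613 Mbps.
Audio: 64 kbps = 0.064 Mbps.
Video: 12.613 − 0.064 = 12.549 Mbps.

12.55 Mbps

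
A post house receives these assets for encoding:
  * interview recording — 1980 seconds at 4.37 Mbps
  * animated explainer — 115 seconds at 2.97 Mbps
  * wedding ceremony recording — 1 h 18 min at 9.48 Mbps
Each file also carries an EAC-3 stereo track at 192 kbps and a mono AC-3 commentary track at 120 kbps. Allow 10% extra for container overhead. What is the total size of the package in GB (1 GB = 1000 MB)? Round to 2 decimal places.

7.63 GB

Audio total: 192 + 120 = 312 kbps = 0.312 Mbps.
interview recording: 4.682 Mbps × 1980 s × 1.10 = 10197.4 Mb
animated explainer: 3.282 Mbps × 115 s × 1.10 = 415.2 Mb
wedding ceremony recording: 9.792 Mbps × 4680 s × 1.10 = 50409.2 Mb
Total: 61021.8 Mb = 7627.7 MB.
= 7.628 GB.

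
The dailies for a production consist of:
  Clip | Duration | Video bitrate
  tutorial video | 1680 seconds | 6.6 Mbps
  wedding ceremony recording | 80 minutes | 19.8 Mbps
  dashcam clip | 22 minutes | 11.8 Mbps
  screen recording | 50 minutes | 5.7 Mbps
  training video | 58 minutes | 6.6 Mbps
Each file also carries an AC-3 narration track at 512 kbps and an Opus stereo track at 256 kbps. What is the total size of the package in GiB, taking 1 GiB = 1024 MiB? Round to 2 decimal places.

20.11 GiB

Audio total: 512 + 256 = 768 kbps = 0.768 Mbps.
tutorial video: 7.368 Mbps × 1680 s = 12378.2 Mb
wedding ceremony recording: 20.568 Mbps × 4800 s = 98726.4 Mb
dashcam clip: 12.568 Mbps × 1320 s = 16589.8 Mb
screen recording: 6.468 Mbps × 3000 s = 19404.0 Mb
training video: 7.368 Mbps × 3480 s = 25640.6 Mb
Total: 172739.0 Mb = 21592.4 MB.
= 20.11 GiB.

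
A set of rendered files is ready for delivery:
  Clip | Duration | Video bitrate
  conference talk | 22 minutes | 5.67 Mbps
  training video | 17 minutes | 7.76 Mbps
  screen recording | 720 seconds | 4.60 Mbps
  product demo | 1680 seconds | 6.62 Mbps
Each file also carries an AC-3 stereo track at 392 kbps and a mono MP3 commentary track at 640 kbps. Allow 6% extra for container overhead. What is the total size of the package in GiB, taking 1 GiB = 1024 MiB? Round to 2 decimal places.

4.29 GiB

Audio total: 392 + 640 = 1032 kbps = 1.032 Mbps.
conference talk: 6.702 Mbps × 1320 s × 1.06 = 9377.4 Mb
training video: 8.792 Mbps × 1020 s × 1.06 = 9505.9 Mb
screen recording: 5.632 Mbps × 720 s × 1.06 = 4298.3 Mb
product demo: 7.652 Mbps × 1680 s × 1.06 = 13626.7 Mb
Total: 36808.4 Mb = 4601.0 MB.
= 4.285 GiB.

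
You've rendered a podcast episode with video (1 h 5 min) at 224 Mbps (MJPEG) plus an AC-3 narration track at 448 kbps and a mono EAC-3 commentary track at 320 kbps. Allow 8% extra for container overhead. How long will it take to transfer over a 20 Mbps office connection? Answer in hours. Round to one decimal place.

1 h 5 min = 65 min = 3900 s
Audio total: 448 + 320 = 768 kbps = 0.768 Mbps.
Total bitrate: 224.768 Mbps.
File: 224.768 Mbps × 3900 s = 876595.2 Mb.
With 8% container overhead: ×1.08. → 946722.8 Mb.
At 20 Mbps: 946722.8 / 20 = 47336.1 s ≈ 13.1 hours.

13.1 hours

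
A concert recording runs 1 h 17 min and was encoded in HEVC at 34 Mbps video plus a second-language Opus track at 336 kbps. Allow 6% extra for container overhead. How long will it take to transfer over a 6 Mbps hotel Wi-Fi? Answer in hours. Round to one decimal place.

1 h 17 min = 77 min = 4620 s
Audio: 336 kbps = 0.336 Mbps.
Total bitrate: 34.336 Mbps.
File: 34.336 Mbps × 4620 s = 158632.3 Mb.
With 6% container overhead: ×1.06. → 168150.3 Mb.
At 6 Mbps: 168150.3 / 6 = 28025.0 s ≈ 7.78 hours.

7.8 hours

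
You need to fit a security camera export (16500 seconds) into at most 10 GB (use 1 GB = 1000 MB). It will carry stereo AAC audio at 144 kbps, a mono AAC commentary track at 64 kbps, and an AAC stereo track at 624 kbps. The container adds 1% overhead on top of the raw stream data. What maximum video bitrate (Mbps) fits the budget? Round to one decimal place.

Budget: 10 GB = 80000.0 Mb.
Stream payload after overhead: 80000.0 / 1.01 = 79207.9 Mb.
Total bitrate budget: 79207.9 Mb / 16500 s = 4.800 Mbps.
Audio total: 144 + 64 + 624 = 832 kbps = 0.832 Mbps.
Video: 4.800 − 0.832 = 3.968 Mbps.

4.0 Mbps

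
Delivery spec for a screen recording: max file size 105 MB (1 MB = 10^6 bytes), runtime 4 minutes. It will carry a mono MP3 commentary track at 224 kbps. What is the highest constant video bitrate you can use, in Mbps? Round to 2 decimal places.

Budget: 105 MB = 840.0 Mb.
4 min = 240 s
Total bitrate budget: 840.0 Mb / 240 s = 3.500 Mbps.
Audio: 224 kbps = 0.224 Mbps.
Video: 3.500 − 0.224 = 3.276 Mbps.

3.28 Mbps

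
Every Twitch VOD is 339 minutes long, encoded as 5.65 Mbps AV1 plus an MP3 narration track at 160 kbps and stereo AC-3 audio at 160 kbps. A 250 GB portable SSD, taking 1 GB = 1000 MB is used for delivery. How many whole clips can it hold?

339 min = 20340 s
Audio total: 160 + 160 = 320 kbps = 0.320 Mbps.
Total bitrate: 5.970 Mbps.
Per item: 5.970 Mbps × 20340 s = 121,430 Mb = 15,179 MB.
Capacity: 250 GB = 2,000,000 Mb; 16.47 items → 16 complete.

16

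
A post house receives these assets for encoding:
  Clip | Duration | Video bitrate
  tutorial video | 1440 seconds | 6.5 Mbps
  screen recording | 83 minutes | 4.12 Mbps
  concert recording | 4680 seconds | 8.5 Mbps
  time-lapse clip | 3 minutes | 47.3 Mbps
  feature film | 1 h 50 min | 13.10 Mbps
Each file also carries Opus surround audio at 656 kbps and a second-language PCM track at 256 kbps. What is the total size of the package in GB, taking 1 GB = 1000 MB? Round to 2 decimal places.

22.62 GB

Audio total: 656 + 256 = 912 kbps = 0.912 Mbps.
tutorial video: 7.412 Mbps × 1440 s = 10673.3 Mb
screen recording: 5.032 Mbps × 4980 s = 25059.4 Mb
concert recording: 9.412 Mbps × 4680 s = 44048.2 Mb
time-lapse clip: 48.212 Mbps × 180 s = 8678.2 Mb
feature film: 14.012 Mbps × 6600 s = 92479.2 Mb
Total: 180938.2 Mb = 22617.3 MB.
= 22.62 GB.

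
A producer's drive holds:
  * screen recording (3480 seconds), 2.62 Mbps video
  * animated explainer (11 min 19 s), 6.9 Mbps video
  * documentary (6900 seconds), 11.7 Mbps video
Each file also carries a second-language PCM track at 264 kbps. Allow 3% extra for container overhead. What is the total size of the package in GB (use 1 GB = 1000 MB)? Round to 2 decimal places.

12.55 GB

Audio: 264 kbps = 0.264 Mbps.
screen recording: 2.884 Mbps × 3480 s × 1.03 = 10337.4 Mb
animated explainer: 7.164 Mbps × 679 s × 1.03 = 5010.3 Mb
documentary: 11.964 Mbps × 6900 s × 1.03 = 85028.1 Mb
Total: 100375.8 Mb = 12547.0 MB.
= 12.55 GB.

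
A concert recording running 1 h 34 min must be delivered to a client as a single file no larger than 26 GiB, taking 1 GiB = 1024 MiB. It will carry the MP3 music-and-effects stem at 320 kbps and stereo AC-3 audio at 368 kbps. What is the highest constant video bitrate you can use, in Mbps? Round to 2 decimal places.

Budget: 26 GiB = 223338.3 Mb.
1 h 34 min = 94 min = 5640 s
Total bitrate budget: 223338.3 Mb / 5640 s = 39.599 Mbps.
Audio total: 320 + 368 = 688 kbps = 0.688 Mbps.
Video: 39.599 − 0.688 = 38.911 Mbps.

38.91 Mbps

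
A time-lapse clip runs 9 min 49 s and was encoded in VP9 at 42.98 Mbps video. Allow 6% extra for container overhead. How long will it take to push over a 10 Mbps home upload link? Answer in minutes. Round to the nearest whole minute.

45 minutes

9 min 49 s = 589 s
File: 42.980 Mbps × 589 s = 25315.2 Mb.
With 6% container overhead: ×1.06. → 26834.1 Mb.
At 10 Mbps: 26834.1 / 10 = 2683.4 s ≈ 44.7 minutes.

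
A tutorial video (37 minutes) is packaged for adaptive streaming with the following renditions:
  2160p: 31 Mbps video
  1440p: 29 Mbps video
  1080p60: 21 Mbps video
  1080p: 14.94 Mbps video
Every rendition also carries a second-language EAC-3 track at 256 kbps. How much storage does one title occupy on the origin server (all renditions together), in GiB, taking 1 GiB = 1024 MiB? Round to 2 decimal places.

25.06 GiB

37 min = 2220 s
Audio: 256 kbps = 0.256 Mbps.
Sum of rendition bitrates: (31+0.256) + (29+0.256) + (21+0.256) + (14.94+0.256) = 96.964 Mbps.
× 2220 s = 215,260 Mb = 26,908 MB = 25.06 GiB.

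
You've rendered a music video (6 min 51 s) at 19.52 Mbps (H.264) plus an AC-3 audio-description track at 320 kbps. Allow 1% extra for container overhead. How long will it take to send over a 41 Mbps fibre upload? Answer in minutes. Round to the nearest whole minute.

3 minutes

6 min 51 s = 411 s
Audio: 320 kbps = 0.320 Mbps.
Total bitrate: 19.840 Mbps.
File: 19.840 Mbps × 411 s = 8154.2 Mb.
With 1% container overhead: ×1.01. → 8235.8 Mb.
At 41 Mbps: 8235.8 / 41 = 200.9 s ≈ 3.35 minutes.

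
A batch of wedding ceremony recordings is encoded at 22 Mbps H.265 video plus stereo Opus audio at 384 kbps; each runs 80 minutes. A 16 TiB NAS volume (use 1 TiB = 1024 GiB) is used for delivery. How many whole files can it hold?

1309

80 min = 4800 s
Audio: 384 kbps = 0.384 Mbps.
Total bitrate: 22.384 Mbps.
Per item: 22.384 Mbps × 4800 s = 107,443 Mb = 13,430 MB.
Capacity: 16 TiB = 140,737,488 Mb; 1309.88 items → 1309 complete.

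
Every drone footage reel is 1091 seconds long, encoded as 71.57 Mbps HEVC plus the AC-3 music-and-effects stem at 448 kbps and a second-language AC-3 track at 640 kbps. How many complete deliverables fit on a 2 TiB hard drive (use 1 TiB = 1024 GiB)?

Audio total: 448 + 640 = 1088 kbps = 1.088 Mbps.
Total bitrate: 72.658 Mbps.
Per item: 72.658 Mbps × 1091 s = 79,270 Mb = 9,909 MB.
Capacity: 2 TiB = 17,592,186 Mb; 221.93 items → 221 complete.

221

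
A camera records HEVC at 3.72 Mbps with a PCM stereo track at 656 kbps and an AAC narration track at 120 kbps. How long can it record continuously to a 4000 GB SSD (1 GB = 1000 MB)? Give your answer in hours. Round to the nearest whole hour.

1977 hours

Audio total: 656 + 120 = 776 kbps = 0.776 Mbps.
Total bitrate: 3.72 + 0.776 = 4.496 Mbps.
Capacity: 4000 GB = 32,000,000 Mb.
Recording time: 32,000,000 / 4.496 = 7,117,438 s ≈ 1,977 hours.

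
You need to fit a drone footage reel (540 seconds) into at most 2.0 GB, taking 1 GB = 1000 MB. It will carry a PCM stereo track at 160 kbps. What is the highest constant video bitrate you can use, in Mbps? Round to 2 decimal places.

Budget: 2.0 GB = 16000.0 Mb.
Total bitrate budget: 16000.0 Mb / 540 s = 29.630 Mbps.
Audio: 160 kbps = 0.160 Mbps.
Video: 29.630 − 0.160 = 29.470 Mbps.

29.47 Mbps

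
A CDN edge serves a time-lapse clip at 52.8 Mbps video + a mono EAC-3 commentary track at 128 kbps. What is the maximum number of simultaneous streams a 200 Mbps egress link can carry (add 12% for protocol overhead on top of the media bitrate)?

3

Audio: 128 kbps = 0.128 Mbps.
Per-viewer media rate: 52.928 Mbps.
On the wire with 12% overhead: 59.279 Mbps.
200 Mbps = 200.0 Mbps; 200.0 / 59.279 = 3.37 → 3 viewers.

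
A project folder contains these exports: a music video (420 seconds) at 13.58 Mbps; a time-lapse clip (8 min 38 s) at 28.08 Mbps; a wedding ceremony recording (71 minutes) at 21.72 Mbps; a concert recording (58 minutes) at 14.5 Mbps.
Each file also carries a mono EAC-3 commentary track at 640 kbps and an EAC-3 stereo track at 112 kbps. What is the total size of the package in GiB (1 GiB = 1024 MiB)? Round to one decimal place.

19.8 GiB

Audio total: 640 + 112 = 752 kbps = 0.752 Mbps.
music video: 14.332 Mbps × 420 s = 6019.4 Mb
time-lapse clip: 28.832 Mbps × 518 s = 14935.0 Mb
wedding ceremony recording: 22.472 Mbps × 4260 s = 95730.7 Mb
concert recording: 15.252 Mbps × 3480 s = 53077.0 Mb
Total: 169762.1 Mb = 21220.3 MB.
= 19.76 GiB.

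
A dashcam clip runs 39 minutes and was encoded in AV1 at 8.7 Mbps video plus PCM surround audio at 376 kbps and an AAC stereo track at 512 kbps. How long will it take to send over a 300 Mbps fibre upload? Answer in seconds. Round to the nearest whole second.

75 seconds

39 min = 2340 s
Audio total: 376 + 512 = 888 kbps = 0.888 Mbps.
Total bitrate: 9.588 Mbps.
File: 9.588 Mbps × 2340 s = 22435.9 Mb.
At 300 Mbps: 22435.9 / 300 = 74.8 s ≈ 74.8 seconds.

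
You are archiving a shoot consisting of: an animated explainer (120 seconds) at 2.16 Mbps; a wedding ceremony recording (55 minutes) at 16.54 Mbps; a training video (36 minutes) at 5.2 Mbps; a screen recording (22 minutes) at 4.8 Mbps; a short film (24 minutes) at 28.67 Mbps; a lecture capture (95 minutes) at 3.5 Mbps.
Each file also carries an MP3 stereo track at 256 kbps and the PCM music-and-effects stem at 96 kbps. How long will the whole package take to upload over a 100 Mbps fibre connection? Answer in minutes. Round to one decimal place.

23.1 minutes

Audio total: 256 + 96 = 352 kbps = 0.352 Mbps.
animated explainer: 2.512 Mbps × 120 s = 301.4 Mb
wedding ceremony recording: 16.892 Mbps × 3300 s = 55743.6 Mb
training video: 5.552 Mbps × 2160 s = 11992.3 Mb
screen recording: 5.152 Mbps × 1320 s = 6800.6 Mb
short film: 29.022 Mbps × 1440 s = 41791.7 Mb
lecture capture: 3.852 Mbps × 5700 s = 21956.4 Mb
Total: 138586.1 Mb = 17323.3 MB.
At 100 Mbps: 138586.1 / 100 = 1386 s ≈ 23.1 minutes.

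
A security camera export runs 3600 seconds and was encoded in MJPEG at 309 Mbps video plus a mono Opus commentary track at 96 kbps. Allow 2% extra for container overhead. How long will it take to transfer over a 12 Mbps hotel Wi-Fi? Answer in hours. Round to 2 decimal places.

Audio: 96 kbps = 0.096 Mbps.
Total bitrate: 309.096 Mbps.
File: 309.096 Mbps × 3600 s = 1112745.6 Mb.
With 2% container overhead: ×1.02. → 1135000.5 Mb.
At 12 Mbps: 1135000.5 / 12 = 94583.4 s ≈ 26.3 hours.

26.27 hours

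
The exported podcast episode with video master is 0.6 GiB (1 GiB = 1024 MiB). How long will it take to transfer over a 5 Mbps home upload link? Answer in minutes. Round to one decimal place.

17.2 minutes

File: 0.6 GiB = 5154.0 Mb.
At 5 Mbps: 5154.0 / 5 = 1030.8 s ≈ 17.2 minutes.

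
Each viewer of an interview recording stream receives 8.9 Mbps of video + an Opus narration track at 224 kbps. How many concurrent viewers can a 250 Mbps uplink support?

Audio: 224 kbps = 0.224 Mbps.
Per-viewer media rate: 9.124 Mbps.
250 Mbps = 250.0 Mbps; 250.0 / 9.124 = 27.40 → 27 viewers.

27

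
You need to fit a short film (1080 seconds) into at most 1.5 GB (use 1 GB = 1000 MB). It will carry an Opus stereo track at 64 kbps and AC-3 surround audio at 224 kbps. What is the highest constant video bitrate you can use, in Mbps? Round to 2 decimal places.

Budget: 1.5 GB = 12000.0 Mb.
Total bitrate budget: 12000.0 Mb / 1080 s = 11.111 Mbps.
Audio total: 64 + 224 = 288 kbps = 0.288 Mbps.
Video: 11.111 − 0.288 = 10.823 Mbps.

10.82 Mbps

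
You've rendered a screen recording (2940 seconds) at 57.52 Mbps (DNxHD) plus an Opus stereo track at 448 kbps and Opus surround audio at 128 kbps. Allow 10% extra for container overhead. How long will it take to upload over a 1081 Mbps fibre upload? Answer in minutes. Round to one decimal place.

Audio total: 448 + 128 = 576 kbps = 0.576 Mbps.
Total bitrate: 58.096 Mbps.
File: 58.096 Mbps × 2940 s = 170802.2 Mb.
With 10% container overhead: ×1.10. → 187882.5 Mb.
At 1081 Mbps: 187882.5 / 1081 = 173.8 s ≈ 2.9 minutes.

2.9 minutes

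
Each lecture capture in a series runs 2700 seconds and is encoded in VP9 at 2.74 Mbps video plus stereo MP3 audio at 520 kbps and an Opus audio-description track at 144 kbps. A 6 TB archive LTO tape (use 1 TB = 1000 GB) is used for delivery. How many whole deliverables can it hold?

5222

Audio total: 520 + 144 = 664 kbps = 0.664 Mbps.
Total bitrate: 3.404 Mbps.
Per item: 3.404 Mbps × 2700 s = 9,191 Mb = 1,149 MB.
Capacity: 6 TB = 48,000,000 Mb; 5222.61 items → 5222 complete.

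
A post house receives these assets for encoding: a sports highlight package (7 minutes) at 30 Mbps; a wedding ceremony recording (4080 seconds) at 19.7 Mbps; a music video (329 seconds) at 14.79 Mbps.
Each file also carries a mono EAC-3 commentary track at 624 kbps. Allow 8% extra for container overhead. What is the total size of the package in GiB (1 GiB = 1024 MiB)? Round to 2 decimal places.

Audio: 624 kbps = 0.624 Mbps.
sports highlight package: 30.624 Mbps × 420 s × 1.08 = 13891.0 Mb
wedding ceremony recording: 20.324 Mbps × 4080 s × 1.08 = 89555.7 Mb
music video: 15.414 Mbps × 329 s × 1.08 = 5476.9 Mb
Total: 108923.6 Mb = 13615.5 MB.
= 12.68 GiB.

12.68 GiB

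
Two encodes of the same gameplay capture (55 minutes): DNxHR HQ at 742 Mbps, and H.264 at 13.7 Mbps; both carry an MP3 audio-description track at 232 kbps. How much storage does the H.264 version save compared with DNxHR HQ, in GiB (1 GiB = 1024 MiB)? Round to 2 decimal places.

55 min = 3300 s
Audio: 232 kbps = 0.232 Mbps.
DNxHR HQ: 742.232 Mbps × 3300 s = 2449365.6 Mb = 285.144 GiB.
H.264: 13.932 Mbps × 3300 s = 45975.6 Mb = 5.352 GiB.
Saving: 285.144 − 5.352 = 279.791 GiB.

279.79 GiB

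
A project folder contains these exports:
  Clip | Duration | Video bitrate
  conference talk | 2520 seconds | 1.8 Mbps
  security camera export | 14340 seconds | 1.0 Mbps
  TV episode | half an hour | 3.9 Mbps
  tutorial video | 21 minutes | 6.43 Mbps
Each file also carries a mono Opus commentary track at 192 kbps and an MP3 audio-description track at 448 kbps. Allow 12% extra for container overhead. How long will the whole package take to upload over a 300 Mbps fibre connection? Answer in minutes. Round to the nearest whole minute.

3 minutes

Audio total: 192 + 448 = 640 kbps = 0.640 Mbps.
conference talk: 2.440 Mbps × 2520 s × 1.12 = 6886.7 Mb
security camera export: 1.640 Mbps × 14340 s × 1.12 = 26339.7 Mb
TV episode: 4.540 Mbps × 1800 s × 1.12 = 9152.6 Mb
tutorial video: 7.070 Mbps × 1260 s × 1.12 = 9977.2 Mb
Total: 52356.2 Mb = 6544.5 MB.
At 300 Mbps: 52356.2 / 300 = 175 s ≈ 2.91 minutes.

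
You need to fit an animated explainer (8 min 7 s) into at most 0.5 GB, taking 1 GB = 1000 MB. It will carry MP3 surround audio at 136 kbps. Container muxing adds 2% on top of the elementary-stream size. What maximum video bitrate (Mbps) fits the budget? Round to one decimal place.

7.9 Mbps

Budget: 0.5 GB = 4000.0 Mb.
Stream payload after overhead: 4000.0 / 1.02 = 3921.6 Mb.
8 min 7 s = 487 s
Total bitrate budget: 3921.6 Mb / 487 s = 8.053 Mbps.
Audio: 136 kbps = 0.136 Mbps.
Video: 8.053 − 0.136 = 7.917 Mbps.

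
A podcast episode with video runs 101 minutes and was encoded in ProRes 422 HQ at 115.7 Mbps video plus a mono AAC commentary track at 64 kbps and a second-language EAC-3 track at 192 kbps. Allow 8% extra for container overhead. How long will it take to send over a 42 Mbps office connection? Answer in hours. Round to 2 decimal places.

5.02 hours

101 min = 6060 s
Audio total: 64 + 192 = 256 kbps = 0.256 Mbps.
Total bitrate: 115.956 Mbps.
File: 115.956 Mbps × 6060 s = 702693.4 Mb.
With 8% container overhead: ×1.08. → 758908.8 Mb.
At 42 Mbps: 758908.8 / 42 = 18069.3 s ≈ 5.02 hours.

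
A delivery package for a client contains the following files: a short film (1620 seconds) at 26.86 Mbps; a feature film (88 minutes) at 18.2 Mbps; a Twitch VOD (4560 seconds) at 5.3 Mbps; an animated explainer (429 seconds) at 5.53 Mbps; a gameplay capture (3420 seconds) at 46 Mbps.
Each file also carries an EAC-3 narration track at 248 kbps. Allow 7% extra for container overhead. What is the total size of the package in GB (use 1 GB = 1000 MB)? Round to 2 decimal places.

43.77 GB

Audio: 248 kbps = 0.248 Mbps.
short film: 27.108 Mbps × 1620 s × 1.07 = 46989.0 Mb
feature film: 18.448 Mbps × 5280 s × 1.07 = 104223.8 Mb
Twitch VOD: 5.548 Mbps × 4560 s × 1.07 = 27069.8 Mb
animated explainer: 5.778 Mbps × 429 s × 1.07 = 2652.3 Mb
gameplay capture: 46.248 Mbps × 3420 s × 1.07 = 169239.9 Mb
Total: 350174.8 Mb = 43771.9 MB.
= 43.77 GB.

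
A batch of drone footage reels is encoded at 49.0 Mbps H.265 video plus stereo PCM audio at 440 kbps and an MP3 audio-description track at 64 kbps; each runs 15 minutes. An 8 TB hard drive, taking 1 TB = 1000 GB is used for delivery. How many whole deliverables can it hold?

15 min = 900 s
Audio total: 440 + 64 = 504 kbps = 0.504 Mbps.
Total bitrate: 49.504 Mbps.
Per item: 49.504 Mbps × 900 s = 44,554 Mb = 5,569 MB.
Capacity: 8 TB = 64,000,000 Mb; 1436.47 items → 1436 complete.

1436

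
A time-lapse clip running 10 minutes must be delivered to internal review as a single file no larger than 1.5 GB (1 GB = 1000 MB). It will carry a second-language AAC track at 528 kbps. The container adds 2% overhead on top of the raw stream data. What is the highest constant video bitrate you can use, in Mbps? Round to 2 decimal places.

Budget: 1.5 GB = 12000.0 Mb.
Stream payload after overhead: 12000.0 / 1.02 = 11764.7 Mb.
10 min = 600 s
Total bitrate budget: 11764.7 Mb / 600 s = 19.608 Mbps.
Audio: 528 kbps = 0.528 Mbps.
Video: 19.608 − 0.528 = 19.080 Mbps.

19.08 Mbps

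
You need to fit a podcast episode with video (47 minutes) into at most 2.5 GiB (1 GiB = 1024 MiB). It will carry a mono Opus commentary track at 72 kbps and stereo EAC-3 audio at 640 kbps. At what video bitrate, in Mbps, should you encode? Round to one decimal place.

Budget: 2.5 GiB = 21474.8 Mb.
47 min = 2820 s
Total bitrate budget: 21474.8 Mb / 2820 s = 7.615 Mbps.
Audio total: 72 + 640 = 712 kbps = 0.712 Mbps.
Video: 7.615 − 0.712 = 6.903 Mbps.

6.9 Mbps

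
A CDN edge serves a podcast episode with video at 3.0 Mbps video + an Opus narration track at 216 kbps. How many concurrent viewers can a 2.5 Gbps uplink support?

777

Audio: 216 kbps = 0.216 Mbps.
Per-viewer media rate: 3.216 Mbps.
2.5 Gbps = 2,500 Mbps; 2,500 / 3.216 = 777.36 → 777 viewers.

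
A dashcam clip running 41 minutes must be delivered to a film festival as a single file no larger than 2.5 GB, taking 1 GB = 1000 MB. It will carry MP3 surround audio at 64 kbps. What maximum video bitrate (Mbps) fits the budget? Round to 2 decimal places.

8.07 Mbps

Budget: 2.5 GB = 20000.0 Mb.
41 min = 2460 s
Total bitrate budget: 20000.0 Mb / 2460 s = 8.130 Mbps.
Audio: 64 kbps = 0.064 Mbps.
Video: 8.130 − 0.064 = 8.066 Mbps.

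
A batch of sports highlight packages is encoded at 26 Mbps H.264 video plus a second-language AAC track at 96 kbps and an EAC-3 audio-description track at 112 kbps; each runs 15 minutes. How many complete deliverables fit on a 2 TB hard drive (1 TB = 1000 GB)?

678

15 min = 900 s
Audio total: 96 + 112 = 208 kbps = 0.208 Mbps.
Total bitrate: 26.208 Mbps.
Per item: 26.208 Mbps × 900 s = 23,587 Mb = 2,948 MB.
Capacity: 2 TB = 16,000,000 Mb; 678.33 items → 678 complete.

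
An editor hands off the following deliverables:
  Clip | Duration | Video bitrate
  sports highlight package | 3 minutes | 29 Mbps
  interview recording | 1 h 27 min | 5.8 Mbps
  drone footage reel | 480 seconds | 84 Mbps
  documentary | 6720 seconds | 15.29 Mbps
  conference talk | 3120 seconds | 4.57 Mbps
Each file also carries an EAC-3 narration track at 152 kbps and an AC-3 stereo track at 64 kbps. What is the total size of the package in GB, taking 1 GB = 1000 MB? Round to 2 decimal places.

Audio total: 152 + 64 = 216 kbps = 0.216 Mbps.
sports highlight package: 29.216 Mbps × 180 s = 5258.9 Mb
interview recording: 6.016 Mbps × 5220 s = 31403.5 Mb
drone footage reel: 84.216 Mbps × 480 s = 40423.7 Mb
documentary: 15.506 Mbps × 6720 s = 104200.3 Mb
conference talk: 4.786 Mbps × 3120 s = 14932.3 Mb
Total: 196218.7 Mb = 24527.3 MB.
= 24.53 GB.

24.53 GB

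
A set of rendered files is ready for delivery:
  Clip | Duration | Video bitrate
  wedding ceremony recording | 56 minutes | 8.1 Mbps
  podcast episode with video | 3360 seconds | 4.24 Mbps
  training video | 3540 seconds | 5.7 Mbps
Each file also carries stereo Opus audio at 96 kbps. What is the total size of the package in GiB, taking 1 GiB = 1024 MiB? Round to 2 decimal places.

7.29 GiB

Audio: 96 kbps = 0.096 Mbps.
wedding ceremony recording: 8.196 Mbps × 3360 s = 27538.6 Mb
podcast episode with video: 4.336 Mbps × 3360 s = 14569.0 Mb
training video: 5.796 Mbps × 3540 s = 20517.8 Mb
Total: 62625.4 Mb = 7828.2 MB.
= 7.291 GiB.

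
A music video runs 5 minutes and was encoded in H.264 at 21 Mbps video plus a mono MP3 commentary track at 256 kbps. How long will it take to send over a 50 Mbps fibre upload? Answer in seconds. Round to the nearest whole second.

128 seconds

5 min = 300 s
Audio: 256 kbps = 0.256 Mbps.
Total bitrate: 21.256 Mbps.
File: 21.256 Mbps × 300 s = 6376.8 Mb.
At 50 Mbps: 6376.8 / 50 = 127.5 s ≈ 128 seconds.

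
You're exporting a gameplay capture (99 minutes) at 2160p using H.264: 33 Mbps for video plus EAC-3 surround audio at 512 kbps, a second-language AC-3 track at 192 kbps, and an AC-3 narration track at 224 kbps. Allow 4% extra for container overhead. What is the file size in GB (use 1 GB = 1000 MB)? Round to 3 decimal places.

26.199 GB

99 min = 5940 s
Audio total: 512 + 192 + 224 = 928 kbps = 0.928 Mbps.
Total bitrate: 33 + 0.928 = 33.928 Mbps.
Stream data: 33.928 Mbps × 5940 s = 201532.3 Mb.
With 4% container overhead: ×1.04.
209,594 Mb ÷ 8 = 26,199 MB → 26.20 GB.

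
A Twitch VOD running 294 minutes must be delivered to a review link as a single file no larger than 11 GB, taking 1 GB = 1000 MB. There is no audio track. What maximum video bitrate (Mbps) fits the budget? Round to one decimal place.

Budget: 11 GB = 88000.0 Mb.
294 min = 17640 s
Total bitrate budget: 88000.0 Mb / 17640 s = 4.989 Mbps.

5.0 Mbps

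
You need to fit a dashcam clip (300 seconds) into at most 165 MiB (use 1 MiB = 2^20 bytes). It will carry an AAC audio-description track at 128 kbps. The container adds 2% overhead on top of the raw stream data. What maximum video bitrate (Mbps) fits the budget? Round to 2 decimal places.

4.40 Mbps

Budget: 165 MiB = 1384.1 Mb.
Stream payload after overhead: 1384.1 / 1.02 = 1357.0 Mb.
Total bitrate budget: 1357.0 Mb / 300 s = 4.523 Mbps.
Audio: 128 kbps = 0.128 Mbps.
Video: 4.523 − 0.128 = 4.395 Mbps.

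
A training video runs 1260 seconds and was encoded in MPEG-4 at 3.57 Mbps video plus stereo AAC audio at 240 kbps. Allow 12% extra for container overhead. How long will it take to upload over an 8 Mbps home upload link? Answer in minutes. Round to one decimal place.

11.2 minutes

Audio: 240 kbps = 0.240 Mbps.
Total bitrate: 3.810 Mbps.
File: 3.810 Mbps × 1260 s = 4800.6 Mb.
With 12% container overhead: ×1.12. → 5376.7 Mb.
At 8 Mbps: 5376.7 / 8 = 672.1 s ≈ 11.2 minutes.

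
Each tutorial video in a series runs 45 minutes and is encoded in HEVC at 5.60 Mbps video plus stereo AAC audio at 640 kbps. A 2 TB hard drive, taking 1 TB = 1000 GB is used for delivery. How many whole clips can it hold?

45 min = 2700 s
Audio: 640 kbps = 0.640 Mbps.
Total bitrate: 6.240 Mbps.
Per item: 6.240 Mbps × 2700 s = 16,848 Mb = 2,106 MB.
Capacity: 2 TB = 16,000,000 Mb; 949.67 items → 949 complete.

949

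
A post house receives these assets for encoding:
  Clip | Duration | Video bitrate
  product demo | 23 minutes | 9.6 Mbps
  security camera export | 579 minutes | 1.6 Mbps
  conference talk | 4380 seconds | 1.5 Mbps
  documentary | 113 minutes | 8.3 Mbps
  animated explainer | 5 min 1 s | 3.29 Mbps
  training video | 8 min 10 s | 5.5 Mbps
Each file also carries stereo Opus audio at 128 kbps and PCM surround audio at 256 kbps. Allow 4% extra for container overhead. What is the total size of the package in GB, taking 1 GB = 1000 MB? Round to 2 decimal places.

20.00 GB

Audio total: 128 + 256 = 384 kbps = 0.384 Mbps.
product demo: 9.984 Mbps × 1380 s × 1.04 = 14329.0 Mb
security camera export: 1.984 Mbps × 34740 s × 1.04 = 71681.1 Mb
conference talk: 1.884 Mbps × 4380 s × 1.04 = 8582.0 Mb
documentary: 8.684 Mbps × 6780 s × 1.04 = 61232.6 Mb
animated explainer: 3.674 Mbps × 301 s × 1.04 = 1150.1 Mb
training video: 5.884 Mbps × 490 s × 1.04 = 2998.5 Mb
Total: 159973.4 Mb = 19996.7 MB.
= 20.00 GB.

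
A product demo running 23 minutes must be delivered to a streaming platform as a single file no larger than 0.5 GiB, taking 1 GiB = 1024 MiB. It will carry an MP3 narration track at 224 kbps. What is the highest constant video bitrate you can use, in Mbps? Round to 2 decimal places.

Budget: 0.5 GiB = 4295.0 Mb.
23 min = 1380 s
Total bitrate budget: 4295.0 Mb / 1380 s = 3.112 Mbps.
Audio: 224 kbps = 0.224 Mbps.
Video: 3.112 − 0.224 = 2.888 Mbps.

2.89 Mbps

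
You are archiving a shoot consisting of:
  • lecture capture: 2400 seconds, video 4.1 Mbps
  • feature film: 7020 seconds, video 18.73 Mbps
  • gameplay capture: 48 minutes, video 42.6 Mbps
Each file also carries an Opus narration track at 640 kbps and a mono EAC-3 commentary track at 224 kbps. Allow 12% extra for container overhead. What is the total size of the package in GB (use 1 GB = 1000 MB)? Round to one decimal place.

Audio total: 640 + 224 = 864 kbps = 0.864 Mbps.
lecture capture: 4.964 Mbps × 2400 s × 1.12 = 13343.2 Mb
feature film: 19.594 Mbps × 7020 s × 1.12 = 154055.9 Mb
gameplay capture: 43.464 Mbps × 2880 s × 1.12 = 140197.5 Mb
Total: 307596.6 Mb = 38449.6 MB.
= 38.45 GB.

38.4 GB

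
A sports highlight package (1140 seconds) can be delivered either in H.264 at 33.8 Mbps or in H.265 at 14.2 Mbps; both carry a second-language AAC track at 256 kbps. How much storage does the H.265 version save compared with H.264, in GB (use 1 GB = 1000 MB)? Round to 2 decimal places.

Audio: 256 kbps = 0.256 Mbps.
H.264: 34.056 Mbps × 1140 s = 38823.8 Mb = 4.853 GB.
H.265: 14.456 Mbps × 1140 s = 16479.8 Mb = 2.060 GB.
Saving: 4.853 − 2.060 = 2.793 GB.

2.79 GB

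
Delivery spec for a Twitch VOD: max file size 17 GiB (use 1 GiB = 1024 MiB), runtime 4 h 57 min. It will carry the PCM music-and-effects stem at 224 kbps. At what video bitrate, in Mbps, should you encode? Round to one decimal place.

Budget: 17 GiB = 146028.9 Mb.
4 h 57 min = 297 min = 17820 s
Total bitrate budget: 146028.9 Mb / 17820 s = 8.195 Mbps.
Audio: 224 kbps = 0.224 Mbps.
Video: 8.195 − 0.224 = 7.971 Mbps.

8.0 Mbps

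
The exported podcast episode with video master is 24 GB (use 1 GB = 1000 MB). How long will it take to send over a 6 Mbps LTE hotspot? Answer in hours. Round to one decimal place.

8.9 hours

File: 24 GB = 192000.0 Mb.
At 6 Mbps: 192000.0 / 6 = 32000.0 s ≈ 8.89 hours.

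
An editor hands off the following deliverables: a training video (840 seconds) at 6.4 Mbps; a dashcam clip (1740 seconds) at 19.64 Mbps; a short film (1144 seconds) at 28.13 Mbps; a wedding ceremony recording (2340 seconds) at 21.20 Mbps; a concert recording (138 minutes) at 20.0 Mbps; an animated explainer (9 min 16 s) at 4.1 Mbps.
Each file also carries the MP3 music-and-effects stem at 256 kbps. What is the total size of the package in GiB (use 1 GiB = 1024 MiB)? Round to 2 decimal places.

34.11 GiB

Audio: 256 kbps = 0.256 Mbps.
training video: 6.656 Mbps × 840 s = 5591.0 Mb
dashcam clip: 19.896 Mbps × 1740 s = 34619.0 Mb
short film: 28.386 Mbps × 1144 s = 32473.6 Mb
wedding ceremony recording: 21.456 Mbps × 2340 s = 50207.0 Mb
concert recording: 20.256 Mbps × 8280 s = 167719.7 Mb
animated explainer: 4.356 Mbps × 556 s = 2421.9 Mb
Total: 293032.3 Mb = 36629.0 MB.
= 34.11 GiB.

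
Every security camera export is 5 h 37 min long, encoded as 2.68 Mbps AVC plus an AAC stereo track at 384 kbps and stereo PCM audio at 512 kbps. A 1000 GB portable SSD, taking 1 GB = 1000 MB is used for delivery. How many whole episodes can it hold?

110

5 h 37 min = 337 min = 20220 s
Audio total: 384 + 512 = 896 kbps = 0.896 Mbps.
Total bitrate: 3.576 Mbps.
Per item: 3.576 Mbps × 20220 s = 72,307 Mb = 9,038 MB.
Capacity: 1000 GB = 8,000,000 Mb; 110.64 items → 110 complete.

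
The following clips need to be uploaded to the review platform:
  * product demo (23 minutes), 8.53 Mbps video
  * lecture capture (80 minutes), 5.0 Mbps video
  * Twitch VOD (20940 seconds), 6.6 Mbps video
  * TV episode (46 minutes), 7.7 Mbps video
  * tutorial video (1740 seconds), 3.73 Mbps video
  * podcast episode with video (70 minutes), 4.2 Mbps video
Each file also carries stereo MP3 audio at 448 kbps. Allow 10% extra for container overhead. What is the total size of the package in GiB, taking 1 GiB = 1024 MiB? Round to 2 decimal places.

Audio: 448 kbps = 0.448 Mbps.
product demo: 8.978 Mbps × 1380 s × 1.10 = 13628.6 Mb
lecture capture: 5.448 Mbps × 4800 s × 1.10 = 28765.4 Mb
Twitch VOD: 7.048 Mbps × 20940 s × 1.10 = 162343.6 Mb
TV episode: 8.148 Mbps × 2760 s × 1.10 = 24737.3 Mb
tutorial video: 4.178 Mbps × 1740 s × 1.10 = 7996.7 Mb
podcast episode with video: 4.648 Mbps × 4200 s × 1.10 = 21473.8 Mb
Total: 258945.5 Mb = 32368.2 MB.
= 30.15 GiB.

30.15 GiB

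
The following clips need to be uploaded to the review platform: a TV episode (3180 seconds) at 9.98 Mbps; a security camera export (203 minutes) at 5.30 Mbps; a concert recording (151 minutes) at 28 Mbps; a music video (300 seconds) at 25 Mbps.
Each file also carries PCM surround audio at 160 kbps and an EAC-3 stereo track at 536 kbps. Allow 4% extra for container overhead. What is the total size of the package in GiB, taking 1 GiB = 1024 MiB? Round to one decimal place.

45.4 GiB

Audio total: 160 + 536 = 696 kbps = 0.696 Mbps.
TV episode: 10.676 Mbps × 3180 s × 1.04 = 35307.7 Mb
security camera export: 5.996 Mbps × 12180 s × 1.04 = 75952.5 Mb
concert recording: 28.696 Mbps × 9060 s × 1.04 = 270385.2 Mb
music video: 25.696 Mbps × 300 s × 1.04 = 8017.2 Mb
Total: 389662.5 Mb = 48707.8 MB.
= 45.36 GiB.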